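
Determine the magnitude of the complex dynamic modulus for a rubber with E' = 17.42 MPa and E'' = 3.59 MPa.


|E*| = sqrt(E'^2 + E''^2)
= sqrt(17.42^2 + 3.59^2)
= sqrt(303.4564 + 12.8881)
= 17.786 MPa

17.786 MPa


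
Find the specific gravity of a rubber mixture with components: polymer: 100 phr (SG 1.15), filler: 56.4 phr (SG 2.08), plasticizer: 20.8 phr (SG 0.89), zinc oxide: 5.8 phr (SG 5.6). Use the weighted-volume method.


Sum of weights = 183.0
Volume contributions:
  polymer: 100/1.15 = 86.9565
  filler: 56.4/2.08 = 27.1154
  plasticizer: 20.8/0.89 = 23.3708
  zinc oxide: 5.8/5.6 = 1.0357
Sum of volumes = 138.4784
SG = 183.0 / 138.4784 = 1.322

SG = 1.322


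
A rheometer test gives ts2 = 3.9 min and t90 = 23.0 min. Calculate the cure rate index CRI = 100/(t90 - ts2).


CRI = 100 / (t90 - ts2)
= 100 / (23.0 - 3.9)
= 100 / 19.1
= 5.24 min^-1

5.24 min^-1


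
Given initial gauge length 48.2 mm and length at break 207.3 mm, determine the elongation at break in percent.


Elongation = (Lf - L0) / L0 * 100
= (207.3 - 48.2) / 48.2 * 100
= 159.1 / 48.2 * 100
= 330.1%

330.1%


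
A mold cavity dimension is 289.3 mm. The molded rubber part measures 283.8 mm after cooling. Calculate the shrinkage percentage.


Shrinkage = (mold - part) / mold * 100
= (289.3 - 283.8) / 289.3 * 100
= 5.5 / 289.3 * 100
= 1.9%

1.9%


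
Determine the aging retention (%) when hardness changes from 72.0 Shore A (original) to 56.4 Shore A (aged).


Retention = aged / original * 100
= 56.4 / 72.0 * 100
= 78.3%

78.3%


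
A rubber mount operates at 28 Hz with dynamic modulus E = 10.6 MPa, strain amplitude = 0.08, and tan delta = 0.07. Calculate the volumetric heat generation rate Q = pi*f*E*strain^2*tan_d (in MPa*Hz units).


Q = pi * f * E * strain^2 * tan_d
= pi * 28 * 10.6 * 0.08^2 * 0.07
= pi * 28 * 10.6 * 0.0064 * 0.07
= 0.4177

Q = 0.4177


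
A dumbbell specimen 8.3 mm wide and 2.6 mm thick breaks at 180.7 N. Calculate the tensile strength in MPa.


Area = width * thickness = 8.3 * 2.6 = 21.58 mm^2
TS = force / area = 180.7 / 21.58 = 8.37 MPa

8.37 MPa


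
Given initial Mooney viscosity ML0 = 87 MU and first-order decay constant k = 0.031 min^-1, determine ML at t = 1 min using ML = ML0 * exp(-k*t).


ML = ML0 * exp(-k * t)
ML = 87 * exp(-0.031 * 1)
ML = 87 * 0.9695
ML = 84.34 MU

84.34 MU


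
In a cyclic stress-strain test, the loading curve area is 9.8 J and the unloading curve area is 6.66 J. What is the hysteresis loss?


Hysteresis loss = loading - unloading
= 9.8 - 6.66
= 3.14 J

3.14 J


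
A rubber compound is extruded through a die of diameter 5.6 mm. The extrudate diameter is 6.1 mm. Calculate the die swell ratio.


Die swell ratio = D_extrudate / D_die
= 6.1 / 5.6
= 1.089

Die swell = 1.089


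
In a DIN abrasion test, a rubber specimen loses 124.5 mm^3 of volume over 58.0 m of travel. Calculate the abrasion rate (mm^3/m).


Rate = volume_loss / distance
= 124.5 / 58.0
= 2.147 mm^3/m

2.147 mm^3/m


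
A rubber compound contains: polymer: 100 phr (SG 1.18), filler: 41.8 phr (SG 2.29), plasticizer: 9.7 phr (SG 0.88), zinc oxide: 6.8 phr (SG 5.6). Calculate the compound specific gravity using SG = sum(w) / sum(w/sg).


Sum of weights = 158.3
Volume contributions:
  polymer: 100/1.18 = 84.7458
  filler: 41.8/2.29 = 18.2533
  plasticizer: 9.7/0.88 = 11.0227
  zinc oxide: 6.8/5.6 = 1.2143
Sum of volumes = 115.2361
SG = 158.3 / 115.2361 = 1.374

SG = 1.374


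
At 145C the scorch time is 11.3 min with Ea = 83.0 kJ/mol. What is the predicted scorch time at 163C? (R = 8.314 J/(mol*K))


Convert temperatures: T1 = 145 + 273.15 = 418.15 K, T2 = 163 + 273.15 = 436.15 K
ts2_new = 11.3 * exp(83000 / 8.314 * (1/436.15 - 1/418.15))
1/T2 - 1/T1 = -9.8697e-05
ts2_new = 4.22 min

4.22 min


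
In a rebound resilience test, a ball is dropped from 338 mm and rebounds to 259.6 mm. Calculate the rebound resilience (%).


Resilience = h_rebound / h_drop * 100
= 259.6 / 338 * 100
= 76.8%

76.8%


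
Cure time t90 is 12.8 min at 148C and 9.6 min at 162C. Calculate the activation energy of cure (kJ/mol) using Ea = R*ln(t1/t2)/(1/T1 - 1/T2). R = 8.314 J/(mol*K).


T1 = 421.15 K, T2 = 435.15 K
1/T1 - 1/T2 = 7.6393e-05
ln(t1/t2) = ln(12.8/9.6) = 0.2877
Ea = 8.314 * 0.2877 / 7.6393e-05 = 31309.0994 J/mol
Ea = 31.31 kJ/mol

31.31 kJ/mol


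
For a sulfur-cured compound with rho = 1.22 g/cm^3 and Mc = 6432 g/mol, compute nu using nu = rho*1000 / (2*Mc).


nu = rho * 1000 / (2 * Mc)
nu = 1.22 * 1000 / (2 * 6432)
nu = 1220.0 / 12864
nu = 0.0948 mol/L

0.0948 mol/L


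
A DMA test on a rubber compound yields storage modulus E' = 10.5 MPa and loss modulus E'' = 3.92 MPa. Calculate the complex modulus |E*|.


|E*| = sqrt(E'^2 + E''^2)
= sqrt(10.5^2 + 3.92^2)
= sqrt(110.2500 + 15.3664)
= 11.208 MPa

11.208 MPa


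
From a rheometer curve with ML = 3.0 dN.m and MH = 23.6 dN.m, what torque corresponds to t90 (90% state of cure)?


M90 = ML + 0.9 * (MH - ML)
M90 = 3.0 + 0.9 * (23.6 - 3.0)
M90 = 3.0 + 0.9 * 20.6
M90 = 21.54 dN.m

21.54 dN.m


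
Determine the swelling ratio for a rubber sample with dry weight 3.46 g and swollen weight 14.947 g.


Q = W_swollen / W_dry
Q = 14.947 / 3.46
Q = 4.32

Q = 4.32


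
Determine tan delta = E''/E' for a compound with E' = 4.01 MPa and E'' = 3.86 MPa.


tan delta = E'' / E'
= 3.86 / 4.01
= 0.9626

tan delta = 0.9626


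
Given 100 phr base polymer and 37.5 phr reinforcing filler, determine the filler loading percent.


Filler % = filler / (rubber + filler) * 100
= 37.5 / (100 + 37.5) * 100
= 37.5 / 137.5 * 100
= 27.27%

27.27%


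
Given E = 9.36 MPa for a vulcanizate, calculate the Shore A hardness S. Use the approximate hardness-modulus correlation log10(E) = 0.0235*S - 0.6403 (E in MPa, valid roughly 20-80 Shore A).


log10(E) = 0.0235*S - 0.6403  =>  S = (log10(E) + 0.6403) / 0.0235
log10(9.36) = 0.971276
S = (0.971276 + 0.6403) / 0.0235 = 1.611576 / 0.0235
S = 68.6

Shore A = 68.6


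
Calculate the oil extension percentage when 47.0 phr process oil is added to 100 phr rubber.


Oil % = oil / (100 + oil) * 100
= 47.0 / (100 + 47.0) * 100
= 47.0 / 147.0 * 100
= 31.97%

31.97%


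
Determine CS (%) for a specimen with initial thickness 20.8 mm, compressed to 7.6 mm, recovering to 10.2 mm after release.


CS = (t0 - recovered) / (t0 - ts) * 100
= (20.8 - 10.2) / (20.8 - 7.6) * 100
= 10.6 / 13.2 * 100
= 80.3%

80.3%


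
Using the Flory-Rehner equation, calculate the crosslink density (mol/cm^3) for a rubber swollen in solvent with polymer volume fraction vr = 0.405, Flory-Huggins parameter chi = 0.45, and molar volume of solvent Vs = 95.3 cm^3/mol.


ln(1 - vr) = ln(1 - 0.405) = -0.5192
Numerator = -((-0.5192) + 0.405 + 0.45 * 0.405^2) = 0.0404
Denominator = 95.3 * (0.405^(1/3) - 0.405/2) = 51.2108
nu = 0.0404 / 51.2108 = 7.8856e-04 mol/cm^3

7.8856e-04 mol/cm^3


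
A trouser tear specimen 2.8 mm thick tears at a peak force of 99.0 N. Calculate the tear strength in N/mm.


Tear strength = force / thickness
= 99.0 / 2.8
= 35.36 N/mm

35.36 N/mm


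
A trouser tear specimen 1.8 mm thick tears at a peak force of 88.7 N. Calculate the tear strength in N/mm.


Tear strength = force / thickness
= 88.7 / 1.8
= 49.28 N/mm

49.28 N/mm


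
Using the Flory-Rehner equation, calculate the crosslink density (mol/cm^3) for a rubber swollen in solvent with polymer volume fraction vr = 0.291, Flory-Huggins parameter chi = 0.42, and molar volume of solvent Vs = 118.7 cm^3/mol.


ln(1 - vr) = ln(1 - 0.291) = -0.3439
Numerator = -((-0.3439) + 0.291 + 0.42 * 0.291^2) = 0.0173
Denominator = 118.7 * (0.291^(1/3) - 0.291/2) = 61.3881
nu = 0.0173 / 61.3881 = 2.8236e-04 mol/cm^3

2.8236e-04 mol/cm^3


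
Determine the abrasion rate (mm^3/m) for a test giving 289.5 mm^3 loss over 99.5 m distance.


Rate = volume_loss / distance
= 289.5 / 99.5
= 2.91 mm^3/m

2.91 mm^3/m


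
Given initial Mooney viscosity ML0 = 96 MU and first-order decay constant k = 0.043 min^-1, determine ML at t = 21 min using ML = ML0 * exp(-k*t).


ML = ML0 * exp(-k * t)
ML = 96 * exp(-0.043 * 21)
ML = 96 * 0.4054
ML = 38.91 MU

38.91 MU


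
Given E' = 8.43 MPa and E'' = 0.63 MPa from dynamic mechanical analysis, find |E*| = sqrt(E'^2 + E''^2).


|E*| = sqrt(E'^2 + E''^2)
= sqrt(8.43^2 + 0.63^2)
= sqrt(71.0649 + 0.3969)
= 8.454 MPa

8.454 MPa


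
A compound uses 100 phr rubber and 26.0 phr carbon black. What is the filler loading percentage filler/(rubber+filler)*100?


Filler % = filler / (rubber + filler) * 100
= 26.0 / (100 + 26.0) * 100
= 26.0 / 126.0 * 100
= 20.63%

20.63%


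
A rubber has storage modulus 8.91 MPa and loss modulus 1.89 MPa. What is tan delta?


tan delta = E'' / E'
= 1.89 / 8.91
= 0.2121

tan delta = 0.2121


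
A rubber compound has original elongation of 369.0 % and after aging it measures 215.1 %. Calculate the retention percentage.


Retention = aged / original * 100
= 215.1 / 369.0 * 100
= 58.3%

58.3%


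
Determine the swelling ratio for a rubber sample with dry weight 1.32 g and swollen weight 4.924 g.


Q = W_swollen / W_dry
Q = 4.924 / 1.32
Q = 3.73

Q = 3.73


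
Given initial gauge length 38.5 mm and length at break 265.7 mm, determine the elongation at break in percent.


Elongation = (Lf - L0) / L0 * 100
= (265.7 - 38.5) / 38.5 * 100
= 227.2 / 38.5 * 100
= 590.1%

590.1%


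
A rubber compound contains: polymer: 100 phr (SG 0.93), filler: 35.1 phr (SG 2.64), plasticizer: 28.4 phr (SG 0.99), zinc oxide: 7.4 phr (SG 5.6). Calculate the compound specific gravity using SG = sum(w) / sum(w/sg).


Sum of weights = 170.9
Volume contributions:
  polymer: 100/0.93 = 107.5269
  filler: 35.1/2.64 = 13.2955
  plasticizer: 28.4/0.99 = 28.6869
  zinc oxide: 7.4/5.6 = 1.3214
Sum of volumes = 150.8306
SG = 170.9 / 150.8306 = 1.133

SG = 1.133


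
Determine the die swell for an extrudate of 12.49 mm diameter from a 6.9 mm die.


Die swell ratio = D_extrudate / D_die
= 12.49 / 6.9
= 1.81

Die swell = 1.81


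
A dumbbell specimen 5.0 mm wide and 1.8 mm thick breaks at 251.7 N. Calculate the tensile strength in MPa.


Area = width * thickness = 5.0 * 1.8 = 9.0 mm^2
TS = force / area = 251.7 / 9.0 = 27.97 MPa

27.97 MPa


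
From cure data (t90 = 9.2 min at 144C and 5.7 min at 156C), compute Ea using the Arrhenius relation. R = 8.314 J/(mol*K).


T1 = 417.15 K, T2 = 429.15 K
1/T1 - 1/T2 = 6.7032e-05
ln(t1/t2) = ln(9.2/5.7) = 0.4787
Ea = 8.314 * 0.4787 / 6.7032e-05 = 59378.2527 J/mol
Ea = 59.38 kJ/mol

59.38 kJ/mol


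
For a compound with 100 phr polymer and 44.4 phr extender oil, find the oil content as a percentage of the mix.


Oil % = oil / (100 + oil) * 100
= 44.4 / (100 + 44.4) * 100
= 44.4 / 144.4 * 100
= 30.75%

30.75%


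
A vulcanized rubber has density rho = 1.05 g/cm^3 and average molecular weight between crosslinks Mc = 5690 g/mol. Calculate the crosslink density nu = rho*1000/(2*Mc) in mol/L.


nu = rho * 1000 / (2 * Mc)
nu = 1.05 * 1000 / (2 * 5690)
nu = 1050.0 / 11380
nu = 0.0923 mol/L

0.0923 mol/L


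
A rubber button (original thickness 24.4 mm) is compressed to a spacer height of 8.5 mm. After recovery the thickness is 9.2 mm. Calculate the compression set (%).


CS = (t0 - recovered) / (t0 - ts) * 100
= (24.4 - 9.2) / (24.4 - 8.5) * 100
= 15.2 / 15.9 * 100
= 95.6%

95.6%


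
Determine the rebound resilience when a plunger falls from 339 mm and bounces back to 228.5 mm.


Resilience = h_rebound / h_drop * 100
= 228.5 / 339 * 100
= 67.4%

67.4%


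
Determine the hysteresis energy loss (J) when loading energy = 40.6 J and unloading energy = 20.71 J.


Hysteresis loss = loading - unloading
= 40.6 - 20.71
= 19.89 J

19.89 J


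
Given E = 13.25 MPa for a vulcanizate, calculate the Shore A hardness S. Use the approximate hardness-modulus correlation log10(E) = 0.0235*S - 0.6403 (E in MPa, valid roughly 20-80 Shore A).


log10(E) = 0.0235*S - 0.6403  =>  S = (log10(E) + 0.6403) / 0.0235
log10(13.25) = 1.122216
S = (1.122216 + 0.6403) / 0.0235 = 1.762516 / 0.0235
S = 75.0

Shore A = 75.0


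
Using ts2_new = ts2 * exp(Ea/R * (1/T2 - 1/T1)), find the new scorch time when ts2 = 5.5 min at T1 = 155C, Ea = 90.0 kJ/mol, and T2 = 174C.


Convert temperatures: T1 = 155 + 273.15 = 428.15 K, T2 = 174 + 273.15 = 447.15 K
ts2_new = 5.5 * exp(90000 / 8.314 * (1/447.15 - 1/428.15))
1/T2 - 1/T1 = -9.9244e-05
ts2_new = 1.88 min

1.88 min


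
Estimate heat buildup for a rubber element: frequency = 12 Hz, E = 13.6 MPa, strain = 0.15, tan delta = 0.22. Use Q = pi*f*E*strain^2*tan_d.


Q = pi * f * E * strain^2 * tan_d
= pi * 12 * 13.6 * 0.15^2 * 0.22
= pi * 12 * 13.6 * 0.0225 * 0.22
= 2.5379

Q = 2.5379


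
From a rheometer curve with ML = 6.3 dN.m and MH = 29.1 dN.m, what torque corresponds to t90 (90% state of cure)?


M90 = ML + 0.9 * (MH - ML)
M90 = 6.3 + 0.9 * (29.1 - 6.3)
M90 = 6.3 + 0.9 * 22.8
M90 = 26.82 dN.m

26.82 dN.m


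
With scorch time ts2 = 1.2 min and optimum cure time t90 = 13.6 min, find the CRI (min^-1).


CRI = 100 / (t90 - ts2)
= 100 / (13.6 - 1.2)
= 100 / 12.4
= 8.06 min^-1

8.06 min^-1


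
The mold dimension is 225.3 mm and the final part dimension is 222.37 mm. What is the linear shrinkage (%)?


Shrinkage = (mold - part) / mold * 100
= (225.3 - 222.37) / 225.3 * 100
= 2.93 / 225.3 * 100
= 1.3%

1.3%


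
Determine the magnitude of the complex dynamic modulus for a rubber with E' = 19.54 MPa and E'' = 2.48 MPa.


|E*| = sqrt(E'^2 + E''^2)
= sqrt(19.54^2 + 2.48^2)
= sqrt(381.8116 + 6.1504)
= 19.697 MPa

19.697 MPa


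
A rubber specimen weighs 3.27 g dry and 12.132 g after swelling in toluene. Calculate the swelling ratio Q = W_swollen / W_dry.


Q = W_swollen / W_dry
Q = 12.132 / 3.27
Q = 3.71

Q = 3.71


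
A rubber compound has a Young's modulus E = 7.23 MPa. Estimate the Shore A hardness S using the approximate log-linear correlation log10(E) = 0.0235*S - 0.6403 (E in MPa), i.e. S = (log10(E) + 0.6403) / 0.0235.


log10(E) = 0.0235*S - 0.6403  =>  S = (log10(E) + 0.6403) / 0.0235
log10(7.23) = 0.859138
S = (0.859138 + 0.6403) / 0.0235 = 1.499438 / 0.0235
S = 63.8

Shore A = 63.8


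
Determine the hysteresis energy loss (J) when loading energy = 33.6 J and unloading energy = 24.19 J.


Hysteresis loss = loading - unloading
= 33.6 - 24.19
= 9.41 J

9.41 J


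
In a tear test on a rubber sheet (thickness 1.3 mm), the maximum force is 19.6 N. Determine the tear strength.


Tear strength = force / thickness
= 19.6 / 1.3
= 15.08 N/mm

15.08 N/mm


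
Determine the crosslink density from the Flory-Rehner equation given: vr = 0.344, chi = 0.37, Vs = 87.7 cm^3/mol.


ln(1 - vr) = ln(1 - 0.344) = -0.4216
Numerator = -((-0.4216) + 0.344 + 0.37 * 0.344^2) = 0.0338
Denominator = 87.7 * (0.344^(1/3) - 0.344/2) = 46.3652
nu = 0.0338 / 46.3652 = 7.2921e-04 mol/cm^3

7.2921e-04 mol/cm^3


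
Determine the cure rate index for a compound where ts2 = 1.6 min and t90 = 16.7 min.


CRI = 100 / (t90 - ts2)
= 100 / (16.7 - 1.6)
= 100 / 15.1
= 6.62 min^-1

6.62 min^-1


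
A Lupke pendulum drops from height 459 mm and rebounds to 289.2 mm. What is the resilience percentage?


Resilience = h_rebound / h_drop * 100
= 289.2 / 459 * 100
= 63.0%

63.0%


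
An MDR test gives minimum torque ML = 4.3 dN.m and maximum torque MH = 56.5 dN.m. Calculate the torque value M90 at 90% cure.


M90 = ML + 0.9 * (MH - ML)
M90 = 4.3 + 0.9 * (56.5 - 4.3)
M90 = 4.3 + 0.9 * 52.2
M90 = 51.28 dN.m

51.28 dN.m


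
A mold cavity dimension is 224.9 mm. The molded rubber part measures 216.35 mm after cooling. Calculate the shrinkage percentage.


Shrinkage = (mold - part) / mold * 100
= (224.9 - 216.35) / 224.9 * 100
= 8.55 / 224.9 * 100
= 3.8%

3.8%


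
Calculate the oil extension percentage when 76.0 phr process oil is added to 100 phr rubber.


Oil % = oil / (100 + oil) * 100
= 76.0 / (100 + 76.0) * 100
= 76.0 / 176.0 * 100
= 43.18%

43.18%


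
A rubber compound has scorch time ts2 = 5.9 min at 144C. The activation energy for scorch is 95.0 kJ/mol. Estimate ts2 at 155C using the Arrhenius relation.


Convert temperatures: T1 = 144 + 273.15 = 417.15 K, T2 = 155 + 273.15 = 428.15 K
ts2_new = 5.9 * exp(95000 / 8.314 * (1/428.15 - 1/417.15))
1/T2 - 1/T1 = -6.1589e-05
ts2_new = 2.92 min

2.92 min


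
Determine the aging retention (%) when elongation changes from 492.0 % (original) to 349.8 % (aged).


Retention = aged / original * 100
= 349.8 / 492.0 * 100
= 71.1%

71.1%


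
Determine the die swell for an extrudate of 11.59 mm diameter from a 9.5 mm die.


Die swell ratio = D_extrudate / D_die
= 11.59 / 9.5
= 1.22

Die swell = 1.22


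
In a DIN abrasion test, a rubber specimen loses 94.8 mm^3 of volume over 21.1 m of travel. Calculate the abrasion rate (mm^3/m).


Rate = volume_loss / distance
= 94.8 / 21.1
= 4.493 mm^3/m

4.493 mm^3/m


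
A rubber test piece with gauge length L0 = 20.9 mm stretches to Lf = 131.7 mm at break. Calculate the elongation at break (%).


Elongation = (Lf - L0) / L0 * 100
= (131.7 - 20.9) / 20.9 * 100
= 110.8 / 20.9 * 100
= 530.1%

530.1%


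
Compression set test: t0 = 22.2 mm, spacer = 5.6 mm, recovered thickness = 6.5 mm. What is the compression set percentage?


CS = (t0 - recovered) / (t0 - ts) * 100
= (22.2 - 6.5) / (22.2 - 5.6) * 100
= 15.7 / 16.6 * 100
= 94.6%

94.6%


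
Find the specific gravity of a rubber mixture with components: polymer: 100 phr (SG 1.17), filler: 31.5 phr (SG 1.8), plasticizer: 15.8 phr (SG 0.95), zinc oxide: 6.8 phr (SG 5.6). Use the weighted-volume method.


Sum of weights = 154.1
Volume contributions:
  polymer: 100/1.17 = 85.4701
  filler: 31.5/1.8 = 17.5000
  plasticizer: 15.8/0.95 = 16.6316
  zinc oxide: 6.8/5.6 = 1.2143
Sum of volumes = 120.8160
SG = 154.1 / 120.8160 = 1.275

SG = 1.275


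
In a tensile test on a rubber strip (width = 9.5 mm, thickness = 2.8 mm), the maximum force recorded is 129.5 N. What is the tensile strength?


Area = width * thickness = 9.5 * 2.8 = 26.6 mm^2
TS = force / area = 129.5 / 26.6 = 4.87 MPa

4.87 MPa


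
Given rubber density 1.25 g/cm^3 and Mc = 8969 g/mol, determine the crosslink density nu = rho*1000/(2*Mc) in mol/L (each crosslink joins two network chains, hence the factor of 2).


nu = rho * 1000 / (2 * Mc)
nu = 1.25 * 1000 / (2 * 8969)
nu = 1250.0 / 17938
nu = 0.0697 mol/L

0.0697 mol/L


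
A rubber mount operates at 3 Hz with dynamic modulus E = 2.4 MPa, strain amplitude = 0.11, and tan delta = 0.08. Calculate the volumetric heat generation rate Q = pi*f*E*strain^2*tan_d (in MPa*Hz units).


Q = pi * f * E * strain^2 * tan_d
= pi * 3 * 2.4 * 0.11^2 * 0.08
= pi * 3 * 2.4 * 0.0121 * 0.08
= 0.0219

Q = 0.0219


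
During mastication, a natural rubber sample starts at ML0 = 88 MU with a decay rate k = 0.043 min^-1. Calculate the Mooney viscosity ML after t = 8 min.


ML = ML0 * exp(-k * t)
ML = 88 * exp(-0.043 * 8)
ML = 88 * 0.7089
ML = 62.39 MU

62.39 MU


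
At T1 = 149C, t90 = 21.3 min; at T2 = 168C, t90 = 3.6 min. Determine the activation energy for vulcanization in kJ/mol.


T1 = 422.15 K, T2 = 441.15 K
1/T1 - 1/T2 = 1.0202e-04
ln(t1/t2) = ln(21.3/3.6) = 1.7778
Ea = 8.314 * 1.7778 / 1.0202e-04 = 144872.4678 J/mol
Ea = 144.87 kJ/mol

144.87 kJ/mol


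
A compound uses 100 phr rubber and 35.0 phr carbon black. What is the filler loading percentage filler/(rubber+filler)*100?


Filler % = filler / (rubber + filler) * 100
= 35.0 / (100 + 35.0) * 100
= 35.0 / 135.0 * 100
= 25.93%

25.93%


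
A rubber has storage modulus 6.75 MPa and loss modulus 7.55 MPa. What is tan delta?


tan delta = E'' / E'
= 7.55 / 6.75
= 1.1185

tan delta = 1.1185


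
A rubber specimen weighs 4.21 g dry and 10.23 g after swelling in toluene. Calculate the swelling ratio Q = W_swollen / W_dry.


Q = W_swollen / W_dry
Q = 10.23 / 4.21
Q = 2.43

Q = 2.43


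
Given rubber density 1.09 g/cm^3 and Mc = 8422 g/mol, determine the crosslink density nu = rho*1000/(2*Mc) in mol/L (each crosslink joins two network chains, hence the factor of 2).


nu = rho * 1000 / (2 * Mc)
nu = 1.09 * 1000 / (2 * 8422)
nu = 1090.0 / 16844
nu = 0.0647 mol/L

0.0647 mol/L


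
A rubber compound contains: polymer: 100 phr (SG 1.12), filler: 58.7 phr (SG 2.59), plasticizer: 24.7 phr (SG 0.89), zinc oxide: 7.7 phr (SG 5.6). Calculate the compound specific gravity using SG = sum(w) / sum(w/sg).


Sum of weights = 191.1
Volume contributions:
  polymer: 100/1.12 = 89.2857
  filler: 58.7/2.59 = 22.6641
  plasticizer: 24.7/0.89 = 27.7528
  zinc oxide: 7.7/5.6 = 1.3750
Sum of volumes = 141.0776
SG = 191.1 / 141.0776 = 1.355

SG = 1.355


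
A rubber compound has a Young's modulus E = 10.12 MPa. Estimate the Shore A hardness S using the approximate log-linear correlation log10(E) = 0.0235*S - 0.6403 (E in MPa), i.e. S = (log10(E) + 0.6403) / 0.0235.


log10(E) = 0.0235*S - 0.6403  =>  S = (log10(E) + 0.6403) / 0.0235
log10(10.12) = 1.005181
S = (1.005181 + 0.6403) / 0.0235 = 1.645481 / 0.0235
S = 70.0

Shore A = 70.0


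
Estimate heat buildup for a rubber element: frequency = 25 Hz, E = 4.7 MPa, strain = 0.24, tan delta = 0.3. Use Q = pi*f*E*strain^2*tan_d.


Q = pi * f * E * strain^2 * tan_d
= pi * 25 * 4.7 * 0.24^2 * 0.3
= pi * 25 * 4.7 * 0.0576 * 0.3
= 6.3787

Q = 6.3787


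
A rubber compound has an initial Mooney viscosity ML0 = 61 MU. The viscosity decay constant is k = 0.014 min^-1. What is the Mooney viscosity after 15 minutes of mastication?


ML = ML0 * exp(-k * t)
ML = 61 * exp(-0.014 * 15)
ML = 61 * 0.8106
ML = 49.45 MU

49.45 MU


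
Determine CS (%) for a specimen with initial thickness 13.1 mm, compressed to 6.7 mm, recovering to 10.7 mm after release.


CS = (t0 - recovered) / (t0 - ts) * 100
= (13.1 - 10.7) / (13.1 - 6.7) * 100
= 2.4 / 6.4 * 100
= 37.5%

37.5%


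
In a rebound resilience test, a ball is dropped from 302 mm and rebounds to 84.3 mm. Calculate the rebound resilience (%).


Resilience = h_rebound / h_drop * 100
= 84.3 / 302 * 100
= 27.9%

27.9%


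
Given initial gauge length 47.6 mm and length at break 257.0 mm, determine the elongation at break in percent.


Elongation = (Lf - L0) / L0 * 100
= (257.0 - 47.6) / 47.6 * 100
= 209.4 / 47.6 * 100
= 439.9%

439.9%


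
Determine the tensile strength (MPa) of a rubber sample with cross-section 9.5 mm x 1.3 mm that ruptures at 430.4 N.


Area = width * thickness = 9.5 * 1.3 = 12.35 mm^2
TS = force / area = 430.4 / 12.35 = 34.85 MPa

34.85 MPa


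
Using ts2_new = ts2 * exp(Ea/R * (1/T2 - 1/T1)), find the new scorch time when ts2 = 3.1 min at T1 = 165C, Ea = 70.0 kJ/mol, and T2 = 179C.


Convert temperatures: T1 = 165 + 273.15 = 438.15 K, T2 = 179 + 273.15 = 452.15 K
ts2_new = 3.1 * exp(70000 / 8.314 * (1/452.15 - 1/438.15))
1/T2 - 1/T1 = -7.0668e-05
ts2_new = 1.71 min

1.71 min


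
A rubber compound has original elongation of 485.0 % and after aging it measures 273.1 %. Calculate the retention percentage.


Retention = aged / original * 100
= 273.1 / 485.0 * 100
= 56.3%

56.3%


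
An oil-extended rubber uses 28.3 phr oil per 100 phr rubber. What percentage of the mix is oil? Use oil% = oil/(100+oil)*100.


Oil % = oil / (100 + oil) * 100
= 28.3 / (100 + 28.3) * 100
= 28.3 / 128.3 * 100
= 22.06%

22.06%


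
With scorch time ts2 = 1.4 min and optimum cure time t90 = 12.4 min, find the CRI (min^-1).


CRI = 100 / (t90 - ts2)
= 100 / (12.4 - 1.4)
= 100 / 11.0
= 9.09 min^-1

9.09 min^-1


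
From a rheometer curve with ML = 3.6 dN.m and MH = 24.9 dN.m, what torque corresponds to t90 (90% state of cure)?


M90 = ML + 0.9 * (MH - ML)
M90 = 3.6 + 0.9 * (24.9 - 3.6)
M90 = 3.6 + 0.9 * 21.3
M90 = 22.77 dN.m

22.77 dN.m


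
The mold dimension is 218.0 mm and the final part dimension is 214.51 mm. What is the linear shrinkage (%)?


Shrinkage = (mold - part) / mold * 100
= (218.0 - 214.51) / 218.0 * 100
= 3.49 / 218.0 * 100
= 1.6%

1.6%


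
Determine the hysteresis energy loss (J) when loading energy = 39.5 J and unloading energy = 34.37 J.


Hysteresis loss = loading - unloading
= 39.5 - 34.37
= 5.13 J

5.13 J


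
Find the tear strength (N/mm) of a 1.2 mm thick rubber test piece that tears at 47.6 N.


Tear strength = force / thickness
= 47.6 / 1.2
= 39.67 N/mm

39.67 N/mm


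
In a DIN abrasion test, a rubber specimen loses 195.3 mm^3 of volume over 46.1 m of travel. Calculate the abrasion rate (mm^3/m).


Rate = volume_loss / distance
= 195.3 / 46.1
= 4.236 mm^3/m

4.236 mm^3/m


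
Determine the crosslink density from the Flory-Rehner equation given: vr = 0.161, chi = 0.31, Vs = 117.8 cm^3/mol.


ln(1 - vr) = ln(1 - 0.161) = -0.1755
Numerator = -((-0.1755) + 0.161 + 0.31 * 0.161^2) = 0.0065
Denominator = 117.8 * (0.161^(1/3) - 0.161/2) = 54.6017
nu = 0.0065 / 54.6017 = 1.1921e-04 mol/cm^3

1.1921e-04 mol/cm^3


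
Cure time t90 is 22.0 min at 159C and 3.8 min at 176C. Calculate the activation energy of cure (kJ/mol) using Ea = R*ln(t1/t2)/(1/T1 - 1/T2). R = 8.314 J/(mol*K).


T1 = 432.15 K, T2 = 449.15 K
1/T1 - 1/T2 = 8.7584e-05
ln(t1/t2) = ln(22.0/3.8) = 1.7560
Ea = 8.314 * 1.7560 / 8.7584e-05 = 166694.6906 J/mol
Ea = 166.69 kJ/mol

166.69 kJ/mol


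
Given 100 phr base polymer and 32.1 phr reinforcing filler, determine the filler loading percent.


Filler % = filler / (rubber + filler) * 100
= 32.1 / (100 + 32.1) * 100
= 32.1 / 132.1 * 100
= 24.3%

24.3%


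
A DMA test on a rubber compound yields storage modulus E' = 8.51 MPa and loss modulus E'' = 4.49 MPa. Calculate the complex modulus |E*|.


|E*| = sqrt(E'^2 + E''^2)
= sqrt(8.51^2 + 4.49^2)
= sqrt(72.4201 + 20.1601)
= 9.622 MPa

9.622 MPa


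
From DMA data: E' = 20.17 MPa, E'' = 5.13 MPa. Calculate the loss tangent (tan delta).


tan delta = E'' / E'
= 5.13 / 20.17
= 0.2543

tan delta = 0.2543


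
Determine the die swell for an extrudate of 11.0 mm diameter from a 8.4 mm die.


Die swell ratio = D_extrudate / D_die
= 11.0 / 8.4
= 1.31

Die swell = 1.31


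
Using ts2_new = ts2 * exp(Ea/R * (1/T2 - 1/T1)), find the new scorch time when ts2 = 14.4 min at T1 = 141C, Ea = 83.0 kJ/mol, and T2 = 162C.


Convert temperatures: T1 = 141 + 273.15 = 414.15 K, T2 = 162 + 273.15 = 435.15 K
ts2_new = 14.4 * exp(83000 / 8.314 * (1/435.15 - 1/414.15))
1/T2 - 1/T1 = -1.1653e-04
ts2_new = 4.5 min

4.5 min


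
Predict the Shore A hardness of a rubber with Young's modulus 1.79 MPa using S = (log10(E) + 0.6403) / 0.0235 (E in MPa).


log10(E) = 0.0235*S - 0.6403  =>  S = (log10(E) + 0.6403) / 0.0235
log10(1.79) = 0.252853
S = (0.252853 + 0.6403) / 0.0235 = 0.893153 / 0.0235
S = 38.0

Shore A = 38.0


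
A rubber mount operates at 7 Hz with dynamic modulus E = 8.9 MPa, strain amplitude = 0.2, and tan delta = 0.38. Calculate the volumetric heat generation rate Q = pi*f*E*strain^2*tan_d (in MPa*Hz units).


Q = pi * f * E * strain^2 * tan_d
= pi * 7 * 8.9 * 0.2^2 * 0.38
= pi * 7 * 8.9 * 0.0400 * 0.38
= 2.9750

Q = 2.9750


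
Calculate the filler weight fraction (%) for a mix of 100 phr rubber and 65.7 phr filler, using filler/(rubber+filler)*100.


Filler % = filler / (rubber + filler) * 100
= 65.7 / (100 + 65.7) * 100
= 65.7 / 165.7 * 100
= 39.65%

39.65%


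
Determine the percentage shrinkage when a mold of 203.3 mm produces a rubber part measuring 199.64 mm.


Shrinkage = (mold - part) / mold * 100
= (203.3 - 199.64) / 203.3 * 100
= 3.66 / 203.3 * 100
= 1.8%

1.8%


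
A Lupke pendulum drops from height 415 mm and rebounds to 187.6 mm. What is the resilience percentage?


Resilience = h_rebound / h_drop * 100
= 187.6 / 415 * 100
= 45.2%

45.2%


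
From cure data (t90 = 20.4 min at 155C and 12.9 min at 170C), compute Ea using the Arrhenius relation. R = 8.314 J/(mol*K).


T1 = 428.15 K, T2 = 443.15 K
1/T1 - 1/T2 = 7.9058e-05
ln(t1/t2) = ln(20.4/12.9) = 0.4583
Ea = 8.314 * 0.4583 / 7.9058e-05 = 48197.2781 J/mol
Ea = 48.2 kJ/mol

48.2 kJ/mol


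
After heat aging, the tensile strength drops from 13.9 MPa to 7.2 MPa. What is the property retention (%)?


Retention = aged / original * 100
= 7.2 / 13.9 * 100
= 51.8%

51.8%


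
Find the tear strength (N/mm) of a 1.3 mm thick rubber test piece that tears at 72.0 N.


Tear strength = force / thickness
= 72.0 / 1.3
= 55.38 N/mm

55.38 N/mm


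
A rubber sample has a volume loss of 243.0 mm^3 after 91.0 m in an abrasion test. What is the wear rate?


Rate = volume_loss / distance
= 243.0 / 91.0
= 2.67 mm^3/m

2.67 mm^3/m


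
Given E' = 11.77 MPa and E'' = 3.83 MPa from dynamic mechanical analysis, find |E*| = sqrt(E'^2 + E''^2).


|E*| = sqrt(E'^2 + E''^2)
= sqrt(11.77^2 + 3.83^2)
= sqrt(138.5329 + 14.6689)
= 12.377 MPa

12.377 MPa


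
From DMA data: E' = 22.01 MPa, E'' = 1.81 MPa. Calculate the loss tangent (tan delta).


tan delta = E'' / E'
= 1.81 / 22.01
= 0.0822

tan delta = 0.0822


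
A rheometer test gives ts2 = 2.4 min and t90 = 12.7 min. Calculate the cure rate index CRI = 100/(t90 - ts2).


CRI = 100 / (t90 - ts2)
= 100 / (12.7 - 2.4)
= 100 / 10.3
= 9.71 min^-1

9.71 min^-1


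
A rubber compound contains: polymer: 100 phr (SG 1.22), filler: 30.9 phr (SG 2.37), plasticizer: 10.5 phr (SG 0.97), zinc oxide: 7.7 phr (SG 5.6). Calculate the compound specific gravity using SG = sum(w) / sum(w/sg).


Sum of weights = 149.1
Volume contributions:
  polymer: 100/1.22 = 81.9672
  filler: 30.9/2.37 = 13.0380
  plasticizer: 10.5/0.97 = 10.8247
  zinc oxide: 7.7/5.6 = 1.3750
Sum of volumes = 107.2049
SG = 149.1 / 107.2049 = 1.391

SG = 1.391


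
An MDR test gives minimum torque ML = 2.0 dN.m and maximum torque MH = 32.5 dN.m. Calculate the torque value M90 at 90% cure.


M90 = ML + 0.9 * (MH - ML)
M90 = 2.0 + 0.9 * (32.5 - 2.0)
M90 = 2.0 + 0.9 * 30.5
M90 = 29.45 dN.m

29.45 dN.m


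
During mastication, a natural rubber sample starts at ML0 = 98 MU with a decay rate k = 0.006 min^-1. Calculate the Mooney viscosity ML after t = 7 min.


ML = ML0 * exp(-k * t)
ML = 98 * exp(-0.006 * 7)
ML = 98 * 0.9589
ML = 93.97 MU

93.97 MU


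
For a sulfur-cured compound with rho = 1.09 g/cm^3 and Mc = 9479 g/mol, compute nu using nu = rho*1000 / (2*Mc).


nu = rho * 1000 / (2 * Mc)
nu = 1.09 * 1000 / (2 * 9479)
nu = 1090.0 / 18958
nu = 0.0575 mol/L

0.0575 mol/L


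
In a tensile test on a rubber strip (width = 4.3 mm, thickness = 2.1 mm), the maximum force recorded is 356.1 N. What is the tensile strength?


Area = width * thickness = 4.3 * 2.1 = 9.03 mm^2
TS = force / area = 356.1 / 9.03 = 39.44 MPa

39.44 MPa


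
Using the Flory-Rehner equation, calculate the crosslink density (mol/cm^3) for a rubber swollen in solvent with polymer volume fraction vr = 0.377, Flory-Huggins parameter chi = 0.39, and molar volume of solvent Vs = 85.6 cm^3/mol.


ln(1 - vr) = ln(1 - 0.377) = -0.4732
Numerator = -((-0.4732) + 0.377 + 0.39 * 0.377^2) = 0.0408
Denominator = 85.6 * (0.377^(1/3) - 0.377/2) = 45.7022
nu = 0.0408 / 45.7022 = 8.9226e-04 mol/cm^3

8.9226e-04 mol/cm^3


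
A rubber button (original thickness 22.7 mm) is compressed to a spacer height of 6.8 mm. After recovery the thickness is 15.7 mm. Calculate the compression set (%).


CS = (t0 - recovered) / (t0 - ts) * 100
= (22.7 - 15.7) / (22.7 - 6.8) * 100
= 7.0 / 15.9 * 100
= 44.0%

44.0%


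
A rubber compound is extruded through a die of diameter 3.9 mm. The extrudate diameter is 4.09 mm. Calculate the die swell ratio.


Die swell ratio = D_extrudate / D_die
= 4.09 / 3.9
= 1.049

Die swell = 1.049


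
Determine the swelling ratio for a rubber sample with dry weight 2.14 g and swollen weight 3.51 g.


Q = W_swollen / W_dry
Q = 3.51 / 2.14
Q = 1.64

Q = 1.64


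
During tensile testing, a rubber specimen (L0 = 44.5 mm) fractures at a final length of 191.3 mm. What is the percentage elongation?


Elongation = (Lf - L0) / L0 * 100
= (191.3 - 44.5) / 44.5 * 100
= 146.8 / 44.5 * 100
= 329.9%

329.9%


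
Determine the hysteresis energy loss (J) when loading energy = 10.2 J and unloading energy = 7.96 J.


Hysteresis loss = loading - unloading
= 10.2 - 7.96
= 2.24 J

2.24 J


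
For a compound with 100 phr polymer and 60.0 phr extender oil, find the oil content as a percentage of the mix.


Oil % = oil / (100 + oil) * 100
= 60.0 / (100 + 60.0) * 100
= 60.0 / 160.0 * 100
= 37.5%

37.5%


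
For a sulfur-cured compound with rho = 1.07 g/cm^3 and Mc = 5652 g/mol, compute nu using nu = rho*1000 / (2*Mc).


nu = rho * 1000 / (2 * Mc)
nu = 1.07 * 1000 / (2 * 5652)
nu = 1070.0 / 11304
nu = 0.0947 mol/L

0.0947 mol/L


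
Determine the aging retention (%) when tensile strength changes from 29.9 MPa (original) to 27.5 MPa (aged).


Retention = aged / original * 100
= 27.5 / 29.9 * 100
= 92.0%

92.0%


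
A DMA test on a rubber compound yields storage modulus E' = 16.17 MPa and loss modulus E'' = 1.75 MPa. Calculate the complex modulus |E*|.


|E*| = sqrt(E'^2 + E''^2)
= sqrt(16.17^2 + 1.75^2)
= sqrt(261.4689 + 3.0625)
= 16.264 MPa

16.264 MPa


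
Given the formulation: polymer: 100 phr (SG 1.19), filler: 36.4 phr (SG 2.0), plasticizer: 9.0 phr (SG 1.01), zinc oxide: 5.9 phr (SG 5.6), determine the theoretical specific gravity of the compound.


Sum of weights = 151.3
Volume contributions:
  polymer: 100/1.19 = 84.0336
  filler: 36.4/2.0 = 18.2000
  plasticizer: 9.0/1.01 = 8.9109
  zinc oxide: 5.9/5.6 = 1.0536
Sum of volumes = 112.1981
SG = 151.3 / 112.1981 = 1.349

SG = 1.349


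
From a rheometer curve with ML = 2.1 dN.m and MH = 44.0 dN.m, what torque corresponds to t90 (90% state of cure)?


M90 = ML + 0.9 * (MH - ML)
M90 = 2.1 + 0.9 * (44.0 - 2.1)
M90 = 2.1 + 0.9 * 41.9
M90 = 39.81 dN.m

39.81 dN.m


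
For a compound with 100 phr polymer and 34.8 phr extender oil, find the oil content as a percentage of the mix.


Oil % = oil / (100 + oil) * 100
= 34.8 / (100 + 34.8) * 100
= 34.8 / 134.8 * 100
= 25.82%

25.82%


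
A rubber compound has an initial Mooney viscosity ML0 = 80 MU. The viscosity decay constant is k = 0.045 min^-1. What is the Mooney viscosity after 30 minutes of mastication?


ML = ML0 * exp(-k * t)
ML = 80 * exp(-0.045 * 30)
ML = 80 * 0.2592
ML = 20.74 MU

20.74 MU


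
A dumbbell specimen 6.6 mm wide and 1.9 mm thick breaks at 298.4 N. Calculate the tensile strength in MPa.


Area = width * thickness = 6.6 * 1.9 = 12.54 mm^2
TS = force / area = 298.4 / 12.54 = 23.8 MPa

23.8 MPa


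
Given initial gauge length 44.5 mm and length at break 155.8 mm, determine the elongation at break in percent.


Elongation = (Lf - L0) / L0 * 100
= (155.8 - 44.5) / 44.5 * 100
= 111.3 / 44.5 * 100
= 250.1%

250.1%


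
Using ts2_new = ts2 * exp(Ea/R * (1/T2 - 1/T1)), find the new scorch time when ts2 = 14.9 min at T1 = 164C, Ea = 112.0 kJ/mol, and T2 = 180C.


Convert temperatures: T1 = 164 + 273.15 = 437.15 K, T2 = 180 + 273.15 = 453.15 K
ts2_new = 14.9 * exp(112000 / 8.314 * (1/453.15 - 1/437.15))
1/T2 - 1/T1 = -8.0770e-05
ts2_new = 5.02 min

5.02 min


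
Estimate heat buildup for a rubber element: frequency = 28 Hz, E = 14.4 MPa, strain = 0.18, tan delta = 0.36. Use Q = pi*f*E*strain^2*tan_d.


Q = pi * f * E * strain^2 * tan_d
= pi * 28 * 14.4 * 0.18^2 * 0.36
= pi * 28 * 14.4 * 0.0324 * 0.36
= 14.7747

Q = 14.7747


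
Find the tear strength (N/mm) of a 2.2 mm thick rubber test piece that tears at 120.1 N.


Tear strength = force / thickness
= 120.1 / 2.2
= 54.59 N/mm

54.59 N/mm


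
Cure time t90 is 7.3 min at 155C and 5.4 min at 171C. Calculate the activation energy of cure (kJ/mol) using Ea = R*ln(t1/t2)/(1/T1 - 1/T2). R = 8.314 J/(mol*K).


T1 = 428.15 K, T2 = 444.15 K
1/T1 - 1/T2 = 8.4138e-05
ln(t1/t2) = ln(7.3/5.4) = 0.3015
Ea = 8.314 * 0.3015 / 8.4138e-05 = 29789.7957 J/mol
Ea = 29.79 kJ/mol

29.79 kJ/mol


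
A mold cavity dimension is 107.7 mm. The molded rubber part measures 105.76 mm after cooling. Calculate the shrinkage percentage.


Shrinkage = (mold - part) / mold * 100
= (107.7 - 105.76) / 107.7 * 100
= 1.94 / 107.7 * 100
= 1.8%

1.8%


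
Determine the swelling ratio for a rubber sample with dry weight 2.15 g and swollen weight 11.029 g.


Q = W_swollen / W_dry
Q = 11.029 / 2.15
Q = 5.13

Q = 5.13


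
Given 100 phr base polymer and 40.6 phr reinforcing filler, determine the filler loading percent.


Filler % = filler / (rubber + filler) * 100
= 40.6 / (100 + 40.6) * 100
= 40.6 / 140.6 * 100
= 28.88%

28.88%


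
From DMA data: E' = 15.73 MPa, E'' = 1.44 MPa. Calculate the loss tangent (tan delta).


tan delta = E'' / E'
= 1.44 / 15.73
= 0.0915

tan delta = 0.0915


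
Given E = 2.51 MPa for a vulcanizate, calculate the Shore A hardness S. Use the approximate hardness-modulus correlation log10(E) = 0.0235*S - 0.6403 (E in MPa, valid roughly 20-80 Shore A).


log10(E) = 0.0235*S - 0.6403  =>  S = (log10(E) + 0.6403) / 0.0235
log10(2.51) = 0.399674
S = (0.399674 + 0.6403) / 0.0235 = 1.039974 / 0.0235
S = 44.3

Shore A = 44.3


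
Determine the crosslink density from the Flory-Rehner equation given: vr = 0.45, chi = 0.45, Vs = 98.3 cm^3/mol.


ln(1 - vr) = ln(1 - 0.45) = -0.5978
Numerator = -((-0.5978) + 0.45 + 0.45 * 0.45^2) = 0.0567
Denominator = 98.3 * (0.45^(1/3) - 0.45/2) = 53.2107
nu = 0.0567 / 53.2107 = 0.0011 mol/cm^3

0.0011 mol/cm^3


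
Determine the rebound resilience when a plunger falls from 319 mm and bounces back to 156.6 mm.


Resilience = h_rebound / h_drop * 100
= 156.6 / 319 * 100
= 49.1%

49.1%


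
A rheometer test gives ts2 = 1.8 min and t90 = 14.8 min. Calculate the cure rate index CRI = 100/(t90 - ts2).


CRI = 100 / (t90 - ts2)
= 100 / (14.8 - 1.8)
= 100 / 13.0
= 7.69 min^-1

7.69 min^-1


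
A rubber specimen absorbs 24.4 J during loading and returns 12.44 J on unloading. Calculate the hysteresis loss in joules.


Hysteresis loss = loading - unloading
= 24.4 - 12.44
= 11.96 J

11.96 J


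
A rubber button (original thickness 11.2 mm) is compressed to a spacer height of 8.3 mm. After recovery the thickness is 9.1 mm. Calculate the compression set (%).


CS = (t0 - recovered) / (t0 - ts) * 100
= (11.2 - 9.1) / (11.2 - 8.3) * 100
= 2.1 / 2.9 * 100
= 72.4%

72.4%


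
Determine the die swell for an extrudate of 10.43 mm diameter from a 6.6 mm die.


Die swell ratio = D_extrudate / D_die
= 10.43 / 6.6
= 1.58

Die swell = 1.58


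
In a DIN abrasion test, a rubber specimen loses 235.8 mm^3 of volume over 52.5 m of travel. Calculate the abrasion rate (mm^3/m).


Rate = volume_loss / distance
= 235.8 / 52.5
= 4.491 mm^3/m

4.491 mm^3/m


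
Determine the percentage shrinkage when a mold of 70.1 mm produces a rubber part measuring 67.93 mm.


Shrinkage = (mold - part) / mold * 100
= (70.1 - 67.93) / 70.1 * 100
= 2.17 / 70.1 * 100
= 3.1%

3.1%


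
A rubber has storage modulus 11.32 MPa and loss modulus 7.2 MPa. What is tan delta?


tan delta = E'' / E'
= 7.2 / 11.32
= 0.636

tan delta = 0.636


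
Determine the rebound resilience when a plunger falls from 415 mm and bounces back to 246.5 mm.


Resilience = h_rebound / h_drop * 100
= 246.5 / 415 * 100
= 59.4%

59.4%


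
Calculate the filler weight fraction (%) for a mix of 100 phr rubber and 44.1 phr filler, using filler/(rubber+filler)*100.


Filler % = filler / (rubber + filler) * 100
= 44.1 / (100 + 44.1) * 100
= 44.1 / 144.1 * 100
= 30.6%

30.6%


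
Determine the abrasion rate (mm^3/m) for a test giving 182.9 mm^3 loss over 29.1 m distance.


Rate = volume_loss / distance
= 182.9 / 29.1
= 6.285 mm^3/m

6.285 mm^3/m


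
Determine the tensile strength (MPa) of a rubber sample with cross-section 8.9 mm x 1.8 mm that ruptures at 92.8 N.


Area = width * thickness = 8.9 * 1.8 = 16.02 mm^2
TS = force / area = 92.8 / 16.02 = 5.79 MPa

5.79 MPa
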